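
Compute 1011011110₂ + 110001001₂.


Align and add column by column (LSB to MSB, carry propagating):
  01011011110
+ 00110001001
  -----------
  col 0: 0 + 1 + 0 (carry in) = 1 → bit 1, carry out 0
  col 1: 1 + 0 + 0 (carry in) = 1 → bit 1, carry out 0
  col 2: 1 + 0 + 0 (carry in) = 1 → bit 1, carry out 0
  col 3: 1 + 1 + 0 (carry in) = 2 → bit 0, carry out 1
  col 4: 1 + 0 + 1 (carry in) = 2 → bit 0, carry out 1
  col 5: 0 + 0 + 1 (carry in) = 1 → bit 1, carry out 0
  col 6: 1 + 0 + 0 (carry in) = 1 → bit 1, carry out 0
  col 7: 1 + 1 + 0 (carry in) = 2 → bit 0, carry out 1
  col 8: 0 + 1 + 1 (carry in) = 2 → bit 0, carry out 1
  col 9: 1 + 0 + 1 (carry in) = 2 → bit 0, carry out 1
  col 10: 0 + 0 + 1 (carry in) = 1 → bit 1, carry out 0
Reading bits MSB→LSB: 10001100111
Strip leading zeros: 10001100111
= 10001100111


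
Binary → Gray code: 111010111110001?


Binary: 111010111110001
Gray code: G = B XOR (B >> 1)
B >> 1 = 011101011111000
111010111110001 XOR 011101011111000:
  1 XOR 0 = 1
  1 XOR 1 = 0
  1 XOR 1 = 0
  0 XOR 1 = 1
  1 XOR 0 = 1
  0 XOR 1 = 1
  1 XOR 0 = 1
  1 XOR 1 = 0
  1 XOR 1 = 0
  1 XOR 1 = 0
  1 XOR 1 = 0
  0 XOR 1 = 1
  0 XOR 0 = 0
  0 XOR 0 = 0
  1 XOR 0 = 1
= 100111100001001


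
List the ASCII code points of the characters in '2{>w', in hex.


String: '2{>w'  (4 characters)
Per-character ASCII lookup:
  '2': digits start at 48: '2' = 48 + 2 = 50 → 0x32
  '{': special character: '{' = 123 → 0x7B
  '>': special character: '>' = 62 → 0x3E
  'w': lowercase starts at 97: 'w' = 97 + 22 = 119 → 0x77
= 0x32 0x7B 0x3E 0x77


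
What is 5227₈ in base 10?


Positional values:
Position 0: 7 × 8^0 = 7
Position 1: 2 × 8^1 = 16
Position 2: 2 × 8^2 = 128
Position 3: 5 × 8^3 = 2560
Sum = 7 + 16 + 128 + 2560
= 2711


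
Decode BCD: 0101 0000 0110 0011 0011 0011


Each 4-bit group → digit:
  0101 → 5
  0000 → 0
  0110 → 6
  0011 → 3
  0011 → 3
  0011 → 3
= 506333


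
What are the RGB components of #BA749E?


Hex: #BA749E
R = BA₁₆ = 186
G = 74₁₆ = 116
B = 9E₁₆ = 158
= RGB(186, 116, 158)


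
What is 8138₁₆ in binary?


Each hex digit → 4 binary bits:
  8 = 1000
  1 = 0001
  3 = 0011
  8 = 1000
Concatenate: 1000 0001 0011 1000
= 1000000100111000


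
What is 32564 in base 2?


Divide by 2 repeatedly:
32564 ÷ 2 = 16282 remainder 0
16282 ÷ 2 = 8141 remainder 0
8141 ÷ 2 = 4070 remainder 1
4070 ÷ 2 = 2035 remainder 0
2035 ÷ 2 = 1017 remainder 1
1017 ÷ 2 = 508 remainder 1
508 ÷ 2 = 254 remainder 0
254 ÷ 2 = 127 remainder 0
127 ÷ 2 = 63 remainder 1
63 ÷ 2 = 31 remainder 1
31 ÷ 2 = 15 remainder 1
15 ÷ 2 = 7 remainder 1
7 ÷ 2 = 3 remainder 1
3 ÷ 2 = 1 remainder 1
1 ÷ 2 = 0 remainder 1
Reading remainders bottom-up:
= 111111100110100


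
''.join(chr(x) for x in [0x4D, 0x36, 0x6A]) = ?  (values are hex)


Codes (hex): 0x4D 0x36 0x6A
Per-code ASCII lookup:
  0x4D = 77  (range 65-90: uppercase, 77 - 65 = 12) → 'M'
  0x36 = 54  (range 48-57: digits, 54 - 48 = 6) → '6'
  0x6A = 106  (range 97-122: lowercase, 106 - 97 = 9) → 'j'
= 'M6j'


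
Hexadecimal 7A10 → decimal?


Positional values:
Position 0: 0 × 16^0 = 0 × 1 = 0
Position 1: 1 × 16^1 = 1 × 16 = 16
Position 2: A × 16^2 = 10 × 256 = 2560
Position 3: 7 × 16^3 = 7 × 4096 = 28672
Sum = 0 + 16 + 2560 + 28672
= 31248


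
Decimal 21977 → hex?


Divide by 16 repeatedly:
21977 ÷ 16 = 1373 remainder 9 (9)
1373 ÷ 16 = 85 remainder 13 (D)
85 ÷ 16 = 5 remainder 5 (5)
5 ÷ 16 = 0 remainder 5 (5)
Reading remainders bottom-up:
= 0x55D9


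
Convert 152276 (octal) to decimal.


Positional values:
Position 0: 6 × 8^0 = 6
Position 1: 7 × 8^1 = 56
Position 2: 2 × 8^2 = 128
Position 3: 2 × 8^3 = 1024
Position 4: 5 × 8^4 = 20480
Position 5: 1 × 8^5 = 32768
Sum = 6 + 56 + 128 + 1024 + 20480 + 32768
= 54462


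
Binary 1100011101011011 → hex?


Group into 4-bit nibbles: 1100011101011011
  1100 = C
  0111 = 7
  0101 = 5
  1011 = B
= 0xC75B


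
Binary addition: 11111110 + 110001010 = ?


Align and add column by column (LSB to MSB, carry propagating):
  0011111110
+ 0110001010
  ----------
  col 0: 0 + 0 + 0 (carry in) = 0 → bit 0, carry out 0
  col 1: 1 + 1 + 0 (carry in) = 2 → bit 0, carry out 1
  col 2: 1 + 0 + 1 (carry in) = 2 → bit 0, carry out 1
  col 3: 1 + 1 + 1 (carry in) = 3 → bit 1, carry out 1
  col 4: 1 + 0 + 1 (carry in) = 2 → bit 0, carry out 1
  col 5: 1 + 0 + 1 (carry in) = 2 → bit 0, carry out 1
  col 6: 1 + 0 + 1 (carry in) = 2 → bit 0, carry out 1
  col 7: 1 + 1 + 1 (carry in) = 3 → bit 1, carry out 1
  col 8: 0 + 1 + 1 (carry in) = 2 → bit 0, carry out 1
  col 9: 0 + 0 + 1 (carry in) = 1 → bit 1, carry out 0
Reading bits MSB→LSB: 1010001000
Strip leading zeros: 1010001000
= 1010001000


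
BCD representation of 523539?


Each digit → 4-bit binary:
  5 → 0101
  2 → 0010
  3 → 0011
  5 → 0101
  3 → 0011
  9 → 1001
= 0101 0010 0011 0101 0011 1001


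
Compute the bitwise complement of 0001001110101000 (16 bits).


Original: 0001001110101000
Invert all bits:
  bit 0: 0 → 1
  bit 1: 0 → 1
  bit 2: 0 → 1
  bit 3: 1 → 0
  bit 4: 0 → 1
  bit 5: 0 → 1
  bit 6: 1 → 0
  bit 7: 1 → 0
  bit 8: 1 → 0
  bit 9: 0 → 1
  bit 10: 1 → 0
  bit 11: 0 → 1
  bit 12: 1 → 0
  bit 13: 0 → 1
  bit 14: 0 → 1
  bit 15: 0 → 1
= 1110110001010111


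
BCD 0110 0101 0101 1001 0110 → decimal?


Each 4-bit group → digit:
  0110 → 6
  0101 → 5
  0101 → 5
  1001 → 9
  0110 → 6
= 65596


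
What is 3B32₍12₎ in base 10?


Positional values (base 12):
  2 × 12^0 = 2 × 1 = 2
  3 × 12^1 = 3 × 12 = 36
  B × 12^2 = 11 × 144 = 1584
  3 × 12^3 = 3 × 1728 = 5184
Sum = 2 + 36 + 1584 + 5184
= 6806


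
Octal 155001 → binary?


Each octal digit → 3 binary bits:
  1 = 001
  5 = 101
  5 = 101
  0 = 000
  0 = 000
  1 = 001
Concatenate: 001 101 101 000 000 001
= 001101101000000001


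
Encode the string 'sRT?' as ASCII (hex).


String: 'sRT?'  (4 characters)
Per-character ASCII lookup:
  's': lowercase starts at 97: 's' = 97 + 18 = 115 → 0x73
  'R': uppercase starts at 65: 'R' = 65 + 17 = 82 → 0x52
  'T': uppercase starts at 65: 'T' = 65 + 19 = 84 → 0x54
  '?': special character: '?' = 63 → 0x3F
= 0x73 0x52 0x54 0x3F


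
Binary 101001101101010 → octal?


Group into 3-bit groups: 101001101101010
  101 = 5
  001 = 1
  101 = 5
  101 = 5
  010 = 2
= 0o51552


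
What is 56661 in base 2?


Divide by 2 repeatedly:
56661 ÷ 2 = 28330 remainder 1
28330 ÷ 2 = 14165 remainder 0
14165 ÷ 2 = 7082 remainder 1
7082 ÷ 2 = 3541 remainder 0
3541 ÷ 2 = 1770 remainder 1
1770 ÷ 2 = 885 remainder 0
885 ÷ 2 = 442 remainder 1
442 ÷ 2 = 221 remainder 0
221 ÷ 2 = 110 remainder 1
110 ÷ 2 = 55 remainder 0
55 ÷ 2 = 27 remainder 1
27 ÷ 2 = 13 remainder 1
13 ÷ 2 = 6 remainder 1
6 ÷ 2 = 3 remainder 0
3 ÷ 2 = 1 remainder 1
1 ÷ 2 = 0 remainder 1
Reading remainders bottom-up:
= 1101110101010101


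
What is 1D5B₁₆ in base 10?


Positional values:
Position 0: B × 16^0 = 11 × 1 = 11
Position 1: 5 × 16^1 = 5 × 16 = 80
Position 2: D × 16^2 = 13 × 256 = 3328
Position 3: 1 × 16^3 = 1 × 4096 = 4096
Sum = 11 + 80 + 3328 + 4096
= 7515


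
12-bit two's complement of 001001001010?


Original: 001001001010
Step 1 - Invert all bits: 110110110101
Step 2 - Add 1: 110110110101 + 1
= 110110110110 (represents -586)


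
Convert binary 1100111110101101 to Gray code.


Binary: 1100111110101101
Gray code: G = B XOR (B >> 1)
B >> 1 = 0110011111010110
1100111110101101 XOR 0110011111010110:
  1 XOR 0 = 1
  1 XOR 1 = 0
  0 XOR 1 = 1
  0 XOR 0 = 0
  1 XOR 0 = 1
  1 XOR 1 = 0
  1 XOR 1 = 0
  1 XOR 1 = 0
  1 XOR 1 = 0
  0 XOR 1 = 1
  1 XOR 0 = 1
  0 XOR 1 = 1
  1 XOR 0 = 1
  1 XOR 1 = 0
  0 XOR 1 = 1
  1 XOR 0 = 1
= 1010100001111011


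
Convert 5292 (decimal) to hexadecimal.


Divide by 16 repeatedly:
5292 ÷ 16 = 330 remainder 12 (C)
330 ÷ 16 = 20 remainder 10 (A)
20 ÷ 16 = 1 remainder 4 (4)
1 ÷ 16 = 0 remainder 1 (1)
Reading remainders bottom-up:
= 0x14AC


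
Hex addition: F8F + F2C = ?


Align and add column by column (LSB to MSB, each column mod 16 with carry):
  0F8F
+ 0F2C
  ----
  col 0: F(15) + C(12) + 0 (carry in) = 27 → B(11), carry out 1
  col 1: 8(8) + 2(2) + 1 (carry in) = 11 → B(11), carry out 0
  col 2: F(15) + F(15) + 0 (carry in) = 30 → E(14), carry out 1
  col 3: 0(0) + 0(0) + 1 (carry in) = 1 → 1(1), carry out 0
Reading digits MSB→LSB: 1EBB
Strip leading zeros: 1EBB
= 0x1EBB


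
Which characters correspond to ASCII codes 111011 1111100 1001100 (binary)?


Codes (binary): 111011 1111100 1001100
Per-code ASCII lookup:
  111011 = 59  (special character) → ';'
  1111100 = 124  (special character) → '|'
  1001100 = 76  (range 65-90: uppercase, 76 - 65 = 11) → 'L'
= ';|L'


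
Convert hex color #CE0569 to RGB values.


Hex: #CE0569
R = CE₁₆ = 206
G = 05₁₆ = 5
B = 69₁₆ = 105
= RGB(206, 5, 105)


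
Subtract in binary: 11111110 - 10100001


Align and subtract column by column (LSB to MSB, borrowing when needed):
  11111110
- 10100001
  --------
  col 0: (0 - 0 borrow-in) - 1 → borrow from next column: (0+2) - 1 = 1, borrow out 1
  col 1: (1 - 1 borrow-in) - 0 → 0 - 0 = 0, borrow out 0
  col 2: (1 - 0 borrow-in) - 0 → 1 - 0 = 1, borrow out 0
  col 3: (1 - 0 borrow-in) - 0 → 1 - 0 = 1, borrow out 0
  col 4: (1 - 0 borrow-in) - 0 → 1 - 0 = 1, borrow out 0
  col 5: (1 - 0 borrow-in) - 1 → 1 - 1 = 0, borrow out 0
  col 6: (1 - 0 borrow-in) - 0 → 1 - 0 = 1, borrow out 0
  col 7: (1 - 0 borrow-in) - 1 → 1 - 1 = 0, borrow out 0
Reading bits MSB→LSB: 01011101
Strip leading zeros: 1011101
= 1011101


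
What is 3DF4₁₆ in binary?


Each hex digit → 4 binary bits:
  3 = 0011
  D = 1101
  F = 1111
  4 = 0100
Concatenate: 0011 1101 1111 0100
= 0011110111110100


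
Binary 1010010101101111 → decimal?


Positional values:
Bit 0: 1 × 2^0 = 1
Bit 1: 1 × 2^1 = 2
Bit 2: 1 × 2^2 = 4
Bit 3: 1 × 2^3 = 8
Bit 5: 1 × 2^5 = 32
Bit 6: 1 × 2^6 = 64
Bit 8: 1 × 2^8 = 256
Bit 10: 1 × 2^10 = 1024
Bit 13: 1 × 2^13 = 8192
Bit 15: 1 × 2^15 = 32768
Sum = 1 + 2 + 4 + 8 + 32 + 64 + 256 + 1024 + 8192 + 32768
= 42351


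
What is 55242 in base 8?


Divide by 8 repeatedly:
55242 ÷ 8 = 6905 remainder 2
6905 ÷ 8 = 863 remainder 1
863 ÷ 8 = 107 remainder 7
107 ÷ 8 = 13 remainder 3
13 ÷ 8 = 1 remainder 5
1 ÷ 8 = 0 remainder 1
Reading remainders bottom-up:
= 0o153712


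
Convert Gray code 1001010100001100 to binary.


Gray code: 1001010100001100
MSB stays the same: 1
Each subsequent bit = prev_binary XOR current_gray:
  B[1] = 1 XOR 0 = 1
  B[2] = 1 XOR 0 = 1
  B[3] = 1 XOR 1 = 0
  B[4] = 0 XOR 0 = 0
  B[5] = 0 XOR 1 = 1
  B[6] = 1 XOR 0 = 1
  B[7] = 1 XOR 1 = 0
  B[8] = 0 XOR 0 = 0
  B[9] = 0 XOR 0 = 0
  B[10] = 0 XOR 0 = 0
  B[11] = 0 XOR 0 = 0
  B[12] = 0 XOR 1 = 1
  B[13] = 1 XOR 1 = 0
  B[14] = 0 XOR 0 = 0
  B[15] = 0 XOR 0 = 0
= 1110011000001000 (58888 decimal)


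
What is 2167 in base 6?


Divide by 6 repeatedly:
2167 ÷ 6 = 361 remainder 1
361 ÷ 6 = 60 remainder 1
60 ÷ 6 = 10 remainder 0
10 ÷ 6 = 1 remainder 4
1 ÷ 6 = 0 remainder 1
Reading remainders bottom-up:
= 14011


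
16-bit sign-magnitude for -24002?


Sign bit: 1 (negative)
Magnitude: 24002 = 101110111000010
= 1101110111000010


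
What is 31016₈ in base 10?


Positional values:
Position 0: 6 × 8^0 = 6
Position 1: 1 × 8^1 = 8
Position 2: 0 × 8^2 = 0
Position 3: 1 × 8^3 = 512
Position 4: 3 × 8^4 = 12288
Sum = 6 + 8 + 0 + 512 + 12288
= 12814


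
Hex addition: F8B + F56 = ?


Align and add column by column (LSB to MSB, each column mod 16 with carry):
  0F8B
+ 0F56
  ----
  col 0: B(11) + 6(6) + 0 (carry in) = 17 → 1(1), carry out 1
  col 1: 8(8) + 5(5) + 1 (carry in) = 14 → E(14), carry out 0
  col 2: F(15) + F(15) + 0 (carry in) = 30 → E(14), carry out 1
  col 3: 0(0) + 0(0) + 1 (carry in) = 1 → 1(1), carry out 0
Reading digits MSB→LSB: 1EE1
Strip leading zeros: 1EE1
= 0x1EE1


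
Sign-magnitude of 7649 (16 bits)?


Sign bit: 0 (positive)
Magnitude: 7649 = 001110111100001
= 0001110111100001


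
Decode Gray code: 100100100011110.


Gray code: 100100100011110
MSB stays the same: 1
Each subsequent bit = prev_binary XOR current_gray:
  B[1] = 1 XOR 0 = 1
  B[2] = 1 XOR 0 = 1
  B[3] = 1 XOR 1 = 0
  B[4] = 0 XOR 0 = 0
  B[5] = 0 XOR 0 = 0
  B[6] = 0 XOR 1 = 1
  B[7] = 1 XOR 0 = 1
  B[8] = 1 XOR 0 = 1
  B[9] = 1 XOR 0 = 1
  B[10] = 1 XOR 1 = 0
  B[11] = 0 XOR 1 = 1
  B[12] = 1 XOR 1 = 0
  B[13] = 0 XOR 1 = 1
  B[14] = 1 XOR 0 = 1
= 111000111101011 (29163 decimal)


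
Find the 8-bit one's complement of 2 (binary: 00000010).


Original: 00000010
Invert all bits:
  bit 0: 0 → 1
  bit 1: 0 → 1
  bit 2: 0 → 1
  bit 3: 0 → 1
  bit 4: 0 → 1
  bit 5: 0 → 1
  bit 6: 1 → 0
  bit 7: 0 → 1
= 11111101


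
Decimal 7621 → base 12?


Divide by 12 repeatedly:
7621 ÷ 12 = 635 remainder 1
635 ÷ 12 = 52 remainder 11
52 ÷ 12 = 4 remainder 4
4 ÷ 12 = 0 remainder 4
Reading remainders bottom-up:
= 44B1


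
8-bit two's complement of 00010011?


Original: 00010011
Step 1 - Invert all bits: 11101100
Step 2 - Add 1: 11101100 + 1
= 11101101 (represents -19)


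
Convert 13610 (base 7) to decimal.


Positional values (base 7):
  0 × 7^0 = 0 × 1 = 0
  1 × 7^1 = 1 × 7 = 7
  6 × 7^2 = 6 × 49 = 294
  3 × 7^3 = 3 × 343 = 1029
  1 × 7^4 = 1 × 2401 = 2401
Sum = 0 + 7 + 294 + 1029 + 2401
= 3731


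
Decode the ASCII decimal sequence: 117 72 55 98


Codes (decimal): 117 72 55 98
Per-code ASCII lookup:
  117  (range 97-122: lowercase, 117 - 97 = 20) → 'u'
  72  (range 65-90: uppercase, 72 - 65 = 7) → 'H'
  55  (range 48-57: digits, 55 - 48 = 7) → '7'
  98  (range 97-122: lowercase, 98 - 97 = 1) → 'b'
= 'uH7b'


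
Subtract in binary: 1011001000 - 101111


Align and subtract column by column (LSB to MSB, borrowing when needed):
  1011001000
- 0000101111
  ----------
  col 0: (0 - 0 borrow-in) - 1 → borrow from next column: (0+2) - 1 = 1, borrow out 1
  col 1: (0 - 1 borrow-in) - 1 → borrow from next column: (-1+2) - 1 = 0, borrow out 1
  col 2: (0 - 1 borrow-in) - 1 → borrow from next column: (-1+2) - 1 = 0, borrow out 1
  col 3: (1 - 1 borrow-in) - 1 → borrow from next column: (0+2) - 1 = 1, borrow out 1
  col 4: (0 - 1 borrow-in) - 0 → borrow from next column: (-1+2) - 0 = 1, borrow out 1
  col 5: (0 - 1 borrow-in) - 1 → borrow from next column: (-1+2) - 1 = 0, borrow out 1
  col 6: (1 - 1 borrow-in) - 0 → 0 - 0 = 0, borrow out 0
  col 7: (1 - 0 borrow-in) - 0 → 1 - 0 = 1, borrow out 0
  col 8: (0 - 0 borrow-in) - 0 → 0 - 0 = 0, borrow out 0
  col 9: (1 - 0 borrow-in) - 0 → 1 - 0 = 1, borrow out 0
Reading bits MSB→LSB: 1010011001
Strip leading zeros: 1010011001
= 1010011001


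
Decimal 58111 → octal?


Divide by 8 repeatedly:
58111 ÷ 8 = 7263 remainder 7
7263 ÷ 8 = 907 remainder 7
907 ÷ 8 = 113 remainder 3
113 ÷ 8 = 14 remainder 1
14 ÷ 8 = 1 remainder 6
1 ÷ 8 = 0 remainder 1
Reading remainders bottom-up:
= 0o161377


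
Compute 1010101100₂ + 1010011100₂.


Align and add column by column (LSB to MSB, carry propagating):
  01010101100
+ 01010011100
  -----------
  col 0: 0 + 0 + 0 (carry in) = 0 → bit 0, carry out 0
  col 1: 0 + 0 + 0 (carry in) = 0 → bit 0, carry out 0
  col 2: 1 + 1 + 0 (carry in) = 2 → bit 0, carry out 1
  col 3: 1 + 1 + 1 (carry in) = 3 → bit 1, carry out 1
  col 4: 0 + 1 + 1 (carry in) = 2 → bit 0, carry out 1
  col 5: 1 + 0 + 1 (carry in) = 2 → bit 0, carry out 1
  col 6: 0 + 0 + 1 (carry in) = 1 → bit 1, carry out 0
  col 7: 1 + 1 + 0 (carry in) = 2 → bit 0, carry out 1
  col 8: 0 + 0 + 1 (carry in) = 1 → bit 1, carry out 0
  col 9: 1 + 1 + 0 (carry in) = 2 → bit 0, carry out 1
  col 10: 0 + 0 + 1 (carry in) = 1 → bit 1, carry out 0
Reading bits MSB→LSB: 10101001000
Strip leading zeros: 10101001000
= 10101001000


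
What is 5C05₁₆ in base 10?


Positional values:
Position 0: 5 × 16^0 = 5 × 1 = 5
Position 1: 0 × 16^1 = 0 × 16 = 0
Position 2: C × 16^2 = 12 × 256 = 3072
Position 3: 5 × 16^3 = 5 × 4096 = 20480
Sum = 5 + 0 + 3072 + 20480
= 23557


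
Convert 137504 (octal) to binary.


Each octal digit → 3 binary bits:
  1 = 001
  3 = 011
  7 = 111
  5 = 101
  0 = 000
  4 = 100
Concatenate: 001 011 111 101 000 100
= 001011111101000100


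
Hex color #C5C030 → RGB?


Hex: #C5C030
R = C5₁₆ = 197
G = C0₁₆ = 192
B = 30₁₆ = 48
= RGB(197, 192, 48)


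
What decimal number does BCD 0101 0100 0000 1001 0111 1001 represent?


Each 4-bit group → digit:
  0101 → 5
  0100 → 4
  0000 → 0
  1001 → 9
  0111 → 7
  1001 → 9
= 540979


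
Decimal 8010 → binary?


Divide by 2 repeatedly:
8010 ÷ 2 = 4005 remainder 0
4005 ÷ 2 = 2002 remainder 1
2002 ÷ 2 = 1001 remainder 0
1001 ÷ 2 = 500 remainder 1
500 ÷ 2 = 250 remainder 0
250 ÷ 2 = 125 remainder 0
125 ÷ 2 = 62 remainder 1
62 ÷ 2 = 31 remainder 0
31 ÷ 2 = 15 remainder 1
15 ÷ 2 = 7 remainder 1
7 ÷ 2 = 3 remainder 1
3 ÷ 2 = 1 remainder 1
1 ÷ 2 = 0 remainder 1
Reading remainders bottom-up:
= 1111101001010


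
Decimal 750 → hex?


Divide by 16 repeatedly:
750 ÷ 16 = 46 remainder 14 (E)
46 ÷ 16 = 2 remainder 14 (E)
2 ÷ 16 = 0 remainder 2 (2)
Reading remainders bottom-up:
= 0x2EE


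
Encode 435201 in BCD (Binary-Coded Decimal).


Each digit → 4-bit binary:
  4 → 0100
  3 → 0011
  5 → 0101
  2 → 0010
  0 → 0000
  1 → 0001
= 0100 0011 0101 0010 0000 0001


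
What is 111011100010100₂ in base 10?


Positional values:
Bit 2: 1 × 2^2 = 4
Bit 4: 1 × 2^4 = 16
Bit 8: 1 × 2^8 = 256
Bit 9: 1 × 2^9 = 512
Bit 10: 1 × 2^10 = 1024
Bit 12: 1 × 2^12 = 4096
Bit 13: 1 × 2^13 = 8192
Bit 14: 1 × 2^14 = 16384
Sum = 4 + 16 + 256 + 512 + 1024 + 4096 + 8192 + 16384
= 30484


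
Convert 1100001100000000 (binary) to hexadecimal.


Group into 4-bit nibbles: 1100001100000000
  1100 = C
  0011 = 3
  0000 = 0
  0000 = 0
= 0xC300


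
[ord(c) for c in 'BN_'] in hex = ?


String: 'BN_'  (3 characters)
Per-character ASCII lookup:
  'B': uppercase starts at 65: 'B' = 65 + 1 = 66 → 0x42
  'N': uppercase starts at 65: 'N' = 65 + 13 = 78 → 0x4E
  '_': special character: '_' = 95 → 0x5F
= 0x42 0x4E 0x5F


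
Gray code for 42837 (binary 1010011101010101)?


Binary: 1010011101010101
Gray code: G = B XOR (B >> 1)
B >> 1 = 0101001110101010
1010011101010101 XOR 0101001110101010:
  1 XOR 0 = 1
  0 XOR 1 = 1
  1 XOR 0 = 1
  0 XOR 1 = 1
  0 XOR 0 = 0
  1 XOR 0 = 1
  1 XOR 1 = 0
  1 XOR 1 = 0
  0 XOR 1 = 1
  1 XOR 0 = 1
  0 XOR 1 = 1
  1 XOR 0 = 1
  0 XOR 1 = 1
  1 XOR 0 = 1
  0 XOR 1 = 1
  1 XOR 0 = 1
= 1111010011111111


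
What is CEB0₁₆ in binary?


Each hex digit → 4 binary bits:
  C = 1100
  E = 1110
  B = 1011
  0 = 0000
Concatenate: 1100 1110 1011 0000
= 1100111010110000


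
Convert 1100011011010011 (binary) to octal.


Group into 3-bit groups: 001100011011010011
  001 = 1
  100 = 4
  011 = 3
  011 = 3
  010 = 2
  011 = 3
= 0o143323


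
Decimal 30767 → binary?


Divide by 2 repeatedly:
30767 ÷ 2 = 15383 remainder 1
15383 ÷ 2 = 7691 remainder 1
7691 ÷ 2 = 3845 remainder 1
3845 ÷ 2 = 1922 remainder 1
1922 ÷ 2 = 961 remainder 0
961 ÷ 2 = 480 remainder 1
480 ÷ 2 = 240 remainder 0
240 ÷ 2 = 120 remainder 0
120 ÷ 2 = 60 remainder 0
60 ÷ 2 = 30 remainder 0
30 ÷ 2 = 15 remainder 0
15 ÷ 2 = 7 remainder 1
7 ÷ 2 = 3 remainder 1
3 ÷ 2 = 1 remainder 1
1 ÷ 2 = 0 remainder 1
Reading remainders bottom-up:
= 111100000101111


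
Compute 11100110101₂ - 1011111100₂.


Align and subtract column by column (LSB to MSB, borrowing when needed):
  11100110101
- 01011111100
  -----------
  col 0: (1 - 0 borrow-in) - 0 → 1 - 0 = 1, borrow out 0
  col 1: (0 - 0 borrow-in) - 0 → 0 - 0 = 0, borrow out 0
  col 2: (1 - 0 borrow-in) - 1 → 1 - 1 = 0, borrow out 0
  col 3: (0 - 0 borrow-in) - 1 → borrow from next column: (0+2) - 1 = 1, borrow out 1
  col 4: (1 - 1 borrow-in) - 1 → borrow from next column: (0+2) - 1 = 1, borrow out 1
  col 5: (1 - 1 borrow-in) - 1 → borrow from next column: (0+2) - 1 = 1, borrow out 1
  col 6: (0 - 1 borrow-in) - 1 → borrow from next column: (-1+2) - 1 = 0, borrow out 1
  col 7: (0 - 1 borrow-in) - 1 → borrow from next column: (-1+2) - 1 = 0, borrow out 1
  col 8: (1 - 1 borrow-in) - 0 → 0 - 0 = 0, borrow out 0
  col 9: (1 - 0 borrow-in) - 1 → 1 - 1 = 0, borrow out 0
  col 10: (1 - 0 borrow-in) - 0 → 1 - 0 = 1, borrow out 0
Reading bits MSB→LSB: 10000111001
Strip leading zeros: 10000111001
= 10000111001


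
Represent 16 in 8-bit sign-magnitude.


Sign bit: 0 (positive)
Magnitude: 16 = 0010000
= 00010000


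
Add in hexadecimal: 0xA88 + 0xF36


Align and add column by column (LSB to MSB, each column mod 16 with carry):
  0A88
+ 0F36
  ----
  col 0: 8(8) + 6(6) + 0 (carry in) = 14 → E(14), carry out 0
  col 1: 8(8) + 3(3) + 0 (carry in) = 11 → B(11), carry out 0
  col 2: A(10) + F(15) + 0 (carry in) = 25 → 9(9), carry out 1
  col 3: 0(0) + 0(0) + 1 (carry in) = 1 → 1(1), carry out 0
Reading digits MSB→LSB: 19BE
Strip leading zeros: 19BE
= 0x19BE


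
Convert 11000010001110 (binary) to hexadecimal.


Group into 4-bit nibbles: 0011000010001110
  0011 = 3
  0000 = 0
  1000 = 8
  1110 = E
= 0x308E


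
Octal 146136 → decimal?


Positional values:
Position 0: 6 × 8^0 = 6
Position 1: 3 × 8^1 = 24
Position 2: 1 × 8^2 = 64
Position 3: 6 × 8^3 = 3072
Position 4: 4 × 8^4 = 16384
Position 5: 1 × 8^5 = 32768
Sum = 6 + 24 + 64 + 3072 + 16384 + 32768
= 52318


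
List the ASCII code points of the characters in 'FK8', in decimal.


String: 'FK8'  (3 characters)
Per-character ASCII lookup:
  'F': uppercase starts at 65: 'F' = 65 + 5 = 70
  'K': uppercase starts at 65: 'K' = 65 + 10 = 75
  '8': digits start at 48: '8' = 48 + 8 = 56
= 70 75 56


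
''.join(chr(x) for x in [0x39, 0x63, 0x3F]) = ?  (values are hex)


Codes (hex): 0x39 0x63 0x3F
Per-code ASCII lookup:
  0x39 = 57  (range 48-57: digits, 57 - 48 = 9) → '9'
  0x63 = 99  (range 97-122: lowercase, 99 - 97 = 2) → 'c'
  0x3F = 63  (special character) → '?'
= '9c?'


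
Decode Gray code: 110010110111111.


Gray code: 110010110111111
MSB stays the same: 1
Each subsequent bit = prev_binary XOR current_gray:
  B[1] = 1 XOR 1 = 0
  B[2] = 0 XOR 0 = 0
  B[3] = 0 XOR 0 = 0
  B[4] = 0 XOR 1 = 1
  B[5] = 1 XOR 0 = 1
  B[6] = 1 XOR 1 = 0
  B[7] = 0 XOR 1 = 1
  B[8] = 1 XOR 0 = 1
  B[9] = 1 XOR 1 = 0
  B[10] = 0 XOR 1 = 1
  B[11] = 1 XOR 1 = 0
  B[12] = 0 XOR 1 = 1
  B[13] = 1 XOR 1 = 0
  B[14] = 0 XOR 1 = 1
= 100011011010101 (18133 decimal)


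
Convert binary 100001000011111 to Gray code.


Binary: 100001000011111
Gray code: G = B XOR (B >> 1)
B >> 1 = 010000100001111
100001000011111 XOR 010000100001111:
  1 XOR 0 = 1
  0 XOR 1 = 1
  0 XOR 0 = 0
  0 XOR 0 = 0
  0 XOR 0 = 0
  1 XOR 0 = 1
  0 XOR 1 = 1
  0 XOR 0 = 0
  0 XOR 0 = 0
  0 XOR 0 = 0
  1 XOR 0 = 1
  1 XOR 1 = 0
  1 XOR 1 = 0
  1 XOR 1 = 0
  1 XOR 1 = 0
= 110001100010000


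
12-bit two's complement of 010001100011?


Original: 010001100011
Step 1 - Invert all bits: 101110011100
Step 2 - Add 1: 101110011100 + 1
= 101110011101 (represents -1123)


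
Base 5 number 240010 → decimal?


Positional values (base 5):
  0 × 5^0 = 0 × 1 = 0
  1 × 5^1 = 1 × 5 = 5
  0 × 5^2 = 0 × 25 = 0
  0 × 5^3 = 0 × 125 = 0
  4 × 5^4 = 4 × 625 = 2500
  2 × 5^5 = 2 × 3125 = 6250
Sum = 0 + 5 + 0 + 0 + 2500 + 6250
= 8755


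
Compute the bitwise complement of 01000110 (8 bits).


Original: 01000110
Invert all bits:
  bit 0: 0 → 1
  bit 1: 1 → 0
  bit 2: 0 → 1
  bit 3: 0 → 1
  bit 4: 0 → 1
  bit 5: 1 → 0
  bit 6: 1 → 0
  bit 7: 0 → 1
= 10111001


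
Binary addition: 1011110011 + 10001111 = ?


Align and add column by column (LSB to MSB, carry propagating):
  01011110011
+ 00010001111
  -----------
  col 0: 1 + 1 + 0 (carry in) = 2 → bit 0, carry out 1
  col 1: 1 + 1 + 1 (carry in) = 3 → bit 1, carry out 1
  col 2: 0 + 1 + 1 (carry in) = 2 → bit 0, carry out 1
  col 3: 0 + 1 + 1 (carry in) = 2 → bit 0, carry out 1
  col 4: 1 + 0 + 1 (carry in) = 2 → bit 0, carry out 1
  col 5: 1 + 0 + 1 (carry in) = 2 → bit 0, carry out 1
  col 6: 1 + 0 + 1 (carry in) = 2 → bit 0, carry out 1
  col 7: 1 + 1 + 1 (carry in) = 3 → bit 1, carry out 1
  col 8: 0 + 0 + 1 (carry in) = 1 → bit 1, carry out 0
  col 9: 1 + 0 + 0 (carry in) = 1 → bit 1, carry out 0
  col 10: 0 + 0 + 0 (carry in) = 0 → bit 0, carry out 0
Reading bits MSB→LSB: 01110000010
Strip leading zeros: 1110000010
= 1110000010


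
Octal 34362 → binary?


Each octal digit → 3 binary bits:
  3 = 011
  4 = 100
  3 = 011
  6 = 110
  2 = 010
Concatenate: 011 100 011 110 010
= 011100011110010


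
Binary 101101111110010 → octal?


Group into 3-bit groups: 101101111110010
  101 = 5
  101 = 5
  111 = 7
  110 = 6
  010 = 2
= 0o55762


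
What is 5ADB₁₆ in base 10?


Positional values:
Position 0: B × 16^0 = 11 × 1 = 11
Position 1: D × 16^1 = 13 × 16 = 208
Position 2: A × 16^2 = 10 × 256 = 2560
Position 3: 5 × 16^3 = 5 × 4096 = 20480
Sum = 11 + 208 + 2560 + 20480
= 23259


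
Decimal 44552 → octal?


Divide by 8 repeatedly:
44552 ÷ 8 = 5569 remainder 0
5569 ÷ 8 = 696 remainder 1
696 ÷ 8 = 87 remainder 0
87 ÷ 8 = 10 remainder 7
10 ÷ 8 = 1 remainder 2
1 ÷ 8 = 0 remainder 1
Reading remainders bottom-up:
= 0o127010


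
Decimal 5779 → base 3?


Divide by 3 repeatedly:
5779 ÷ 3 = 1926 remainder 1
1926 ÷ 3 = 642 remainder 0
642 ÷ 3 = 214 remainder 0
214 ÷ 3 = 71 remainder 1
71 ÷ 3 = 23 remainder 2
23 ÷ 3 = 7 remainder 2
7 ÷ 3 = 2 remainder 1
2 ÷ 3 = 0 remainder 2
Reading remainders bottom-up:
= 21221001


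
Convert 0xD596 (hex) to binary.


Each hex digit → 4 binary bits:
  D = 1101
  5 = 0101
  9 = 1001
  6 = 0110
Concatenate: 1101 0101 1001 0110
= 1101010110010110


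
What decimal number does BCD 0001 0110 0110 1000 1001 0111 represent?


Each 4-bit group → digit:
  0001 → 1
  0110 → 6
  0110 → 6
  1000 → 8
  1001 → 9
  0111 → 7
= 166897


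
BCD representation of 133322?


Each digit → 4-bit binary:
  1 → 0001
  3 → 0011
  3 → 0011
  3 → 0011
  2 → 0010
  2 → 0010
= 0001 0011 0011 0011 0010 0010


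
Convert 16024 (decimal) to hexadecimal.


Divide by 16 repeatedly:
16024 ÷ 16 = 1001 remainder 8 (8)
1001 ÷ 16 = 62 remainder 9 (9)
62 ÷ 16 = 3 remainder 14 (E)
3 ÷ 16 = 0 remainder 3 (3)
Reading remainders bottom-up:
= 0x3E98


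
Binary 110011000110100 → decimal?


Positional values:
Bit 2: 1 × 2^2 = 4
Bit 4: 1 × 2^4 = 16
Bit 5: 1 × 2^5 = 32
Bit 9: 1 × 2^9 = 512
Bit 10: 1 × 2^10 = 1024
Bit 13: 1 × 2^13 = 8192
Bit 14: 1 × 2^14 = 16384
Sum = 4 + 16 + 32 + 512 + 1024 + 8192 + 16384
= 26164


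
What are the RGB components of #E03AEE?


Hex: #E03AEE
R = E0₁₆ = 224
G = 3A₁₆ = 58
B = EE₁₆ = 238
= RGB(224, 58, 238)


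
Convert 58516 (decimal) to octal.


Divide by 8 repeatedly:
58516 ÷ 8 = 7314 remainder 4
7314 ÷ 8 = 914 remainder 2
914 ÷ 8 = 114 remainder 2
114 ÷ 8 = 14 remainder 2
14 ÷ 8 = 1 remainder 6
1 ÷ 8 = 0 remainder 1
Reading remainders bottom-up:
= 0o162224


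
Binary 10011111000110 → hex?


Group into 4-bit nibbles: 0010011111000110
  0010 = 2
  0111 = 7
  1100 = C
  0110 = 6
= 0x27C6


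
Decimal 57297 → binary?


Divide by 2 repeatedly:
57297 ÷ 2 = 28648 remainder 1
28648 ÷ 2 = 14324 remainder 0
14324 ÷ 2 = 7162 remainder 0
7162 ÷ 2 = 3581 remainder 0
3581 ÷ 2 = 1790 remainder 1
1790 ÷ 2 = 895 remainder 0
895 ÷ 2 = 447 remainder 1
447 ÷ 2 = 223 remainder 1
223 ÷ 2 = 111 remainder 1
111 ÷ 2 = 55 remainder 1
55 ÷ 2 = 27 remainder 1
27 ÷ 2 = 13 remainder 1
13 ÷ 2 = 6 remainder 1
6 ÷ 2 = 3 remainder 0
3 ÷ 2 = 1 remainder 1
1 ÷ 2 = 0 remainder 1
Reading remainders bottom-up:
= 1101111111010001


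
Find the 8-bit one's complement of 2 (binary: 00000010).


Original: 00000010
Invert all bits:
  bit 0: 0 → 1
  bit 1: 0 → 1
  bit 2: 0 → 1
  bit 3: 0 → 1
  bit 4: 0 → 1
  bit 5: 0 → 1
  bit 6: 1 → 0
  bit 7: 0 → 1
= 11111101


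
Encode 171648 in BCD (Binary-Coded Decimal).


Each digit → 4-bit binary:
  1 → 0001
  7 → 0111
  1 → 0001
  6 → 0110
  4 → 0100
  8 → 1000
= 0001 0111 0001 0110 0100 1000


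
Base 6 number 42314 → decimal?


Positional values (base 6):
  4 × 6^0 = 4 × 1 = 4
  1 × 6^1 = 1 × 6 = 6
  3 × 6^2 = 3 × 36 = 108
  2 × 6^3 = 2 × 216 = 432
  4 × 6^4 = 4 × 1296 = 5184
Sum = 4 + 6 + 108 + 432 + 5184
= 5734


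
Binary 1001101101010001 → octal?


Group into 3-bit groups: 001001101101010001
  001 = 1
  001 = 1
  101 = 5
  101 = 5
  010 = 2
  001 = 1
= 0o115521


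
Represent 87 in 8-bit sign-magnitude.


Sign bit: 0 (positive)
Magnitude: 87 = 1010111
= 01010111


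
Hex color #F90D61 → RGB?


Hex: #F90D61
R = F9₁₆ = 249
G = 0D₁₆ = 13
B = 61₁₆ = 97
= RGB(249, 13, 97)


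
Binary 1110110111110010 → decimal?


Positional values:
Bit 1: 1 × 2^1 = 2
Bit 4: 1 × 2^4 = 16
Bit 5: 1 × 2^5 = 32
Bit 6: 1 × 2^6 = 64
Bit 7: 1 × 2^7 = 128
Bit 8: 1 × 2^8 = 256
Bit 10: 1 × 2^10 = 1024
Bit 11: 1 × 2^11 = 2048
Bit 13: 1 × 2^13 = 8192
Bit 14: 1 × 2^14 = 16384
Bit 15: 1 × 2^15 = 32768
Sum = 2 + 16 + 32 + 64 + 128 + 256 + 1024 + 2048 + 8192 + 16384 + 32768
= 60914


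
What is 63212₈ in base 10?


Positional values:
Position 0: 2 × 8^0 = 2
Position 1: 1 × 8^1 = 8
Position 2: 2 × 8^2 = 128
Position 3: 3 × 8^3 = 1536
Position 4: 6 × 8^4 = 24576
Sum = 2 + 8 + 128 + 1536 + 24576
= 26250


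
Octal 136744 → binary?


Each octal digit → 3 binary bits:
  1 = 001
  3 = 011
  6 = 110
  7 = 111
  4 = 100
  4 = 100
Concatenate: 001 011 110 111 100 100
= 001011110111100100


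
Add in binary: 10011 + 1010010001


Align and add column by column (LSB to MSB, carry propagating):
  00000010011
+ 01010010001
  -----------
  col 0: 1 + 1 + 0 (carry in) = 2 → bit 0, carry out 1
  col 1: 1 + 0 + 1 (carry in) = 2 → bit 0, carry out 1
  col 2: 0 + 0 + 1 (carry in) = 1 → bit 1, carry out 0
  col 3: 0 + 0 + 0 (carry in) = 0 → bit 0, carry out 0
  col 4: 1 + 1 + 0 (carry in) = 2 → bit 0, carry out 1
  col 5: 0 + 0 + 1 (carry in) = 1 → bit 1, carry out 0
  col 6: 0 + 0 + 0 (carry in) = 0 → bit 0, carry out 0
  col 7: 0 + 1 + 0 (carry in) = 1 → bit 1, carry out 0
  col 8: 0 + 0 + 0 (carry in) = 0 → bit 0, carry out 0
  col 9: 0 + 1 + 0 (carry in) = 1 → bit 1, carry out 0
  col 10: 0 + 0 + 0 (carry in) = 0 → bit 0, carry out 0
Reading bits MSB→LSB: 01010100100
Strip leading zeros: 1010100100
= 1010100100


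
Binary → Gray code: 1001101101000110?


Binary: 1001101101000110
Gray code: G = B XOR (B >> 1)
B >> 1 = 0100110110100011
1001101101000110 XOR 0100110110100011:
  1 XOR 0 = 1
  0 XOR 1 = 1
  0 XOR 0 = 0
  1 XOR 0 = 1
  1 XOR 1 = 0
  0 XOR 1 = 1
  1 XOR 0 = 1
  1 XOR 1 = 0
  0 XOR 1 = 1
  1 XOR 0 = 1
  0 XOR 1 = 1
  0 XOR 0 = 0
  0 XOR 0 = 0
  1 XOR 0 = 1
  1 XOR 1 = 0
  0 XOR 1 = 1
= 1101011011100101


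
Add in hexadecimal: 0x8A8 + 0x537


Align and add column by column (LSB to MSB, each column mod 16 with carry):
  08A8
+ 0537
  ----
  col 0: 8(8) + 7(7) + 0 (carry in) = 15 → F(15), carry out 0
  col 1: A(10) + 3(3) + 0 (carry in) = 13 → D(13), carry out 0
  col 2: 8(8) + 5(5) + 0 (carry in) = 13 → D(13), carry out 0
  col 3: 0(0) + 0(0) + 0 (carry in) = 0 → 0(0), carry out 0
Reading digits MSB→LSB: 0DDF
Strip leading zeros: DDF
= 0xDDF


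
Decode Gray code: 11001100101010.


Gray code: 11001100101010
MSB stays the same: 1
Each subsequent bit = prev_binary XOR current_gray:
  B[1] = 1 XOR 1 = 0
  B[2] = 0 XOR 0 = 0
  B[3] = 0 XOR 0 = 0
  B[4] = 0 XOR 1 = 1
  B[5] = 1 XOR 1 = 0
  B[6] = 0 XOR 0 = 0
  B[7] = 0 XOR 0 = 0
  B[8] = 0 XOR 1 = 1
  B[9] = 1 XOR 0 = 1
  B[10] = 1 XOR 1 = 0
  B[11] = 0 XOR 0 = 0
  B[12] = 0 XOR 1 = 1
  B[13] = 1 XOR 0 = 1
= 10001000110011 (8755 decimal)


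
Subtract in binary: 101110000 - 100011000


Align and subtract column by column (LSB to MSB, borrowing when needed):
  101110000
- 100011000
  ---------
  col 0: (0 - 0 borrow-in) - 0 → 0 - 0 = 0, borrow out 0
  col 1: (0 - 0 borrow-in) - 0 → 0 - 0 = 0, borrow out 0
  col 2: (0 - 0 borrow-in) - 0 → 0 - 0 = 0, borrow out 0
  col 3: (0 - 0 borrow-in) - 1 → borrow from next column: (0+2) - 1 = 1, borrow out 1
  col 4: (1 - 1 borrow-in) - 1 → borrow from next column: (0+2) - 1 = 1, borrow out 1
  col 5: (1 - 1 borrow-in) - 0 → 0 - 0 = 0, borrow out 0
  col 6: (1 - 0 borrow-in) - 0 → 1 - 0 = 1, borrow out 0
  col 7: (0 - 0 borrow-in) - 0 → 0 - 0 = 0, borrow out 0
  col 8: (1 - 0 borrow-in) - 1 → 1 - 1 = 0, borrow out 0
Reading bits MSB→LSB: 001011000
Strip leading zeros: 1011000
= 1011000


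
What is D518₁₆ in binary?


Each hex digit → 4 binary bits:
  D = 1101
  5 = 0101
  1 = 0001
  8 = 1000
Concatenate: 1101 0101 0001 1000
= 1101010100011000


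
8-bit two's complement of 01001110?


Original: 01001110
Step 1 - Invert all bits: 10110001
Step 2 - Add 1: 10110001 + 1
= 10110010 (represents -78)


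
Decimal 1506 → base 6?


Divide by 6 repeatedly:
1506 ÷ 6 = 251 remainder 0
251 ÷ 6 = 41 remainder 5
41 ÷ 6 = 6 remainder 5
6 ÷ 6 = 1 remainder 0
1 ÷ 6 = 0 remainder 1
Reading remainders bottom-up:
= 10550


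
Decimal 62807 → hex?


Divide by 16 repeatedly:
62807 ÷ 16 = 3925 remainder 7 (7)
3925 ÷ 16 = 245 remainder 5 (5)
245 ÷ 16 = 15 remainder 5 (5)
15 ÷ 16 = 0 remainder 15 (F)
Reading remainders bottom-up:
= 0xF557


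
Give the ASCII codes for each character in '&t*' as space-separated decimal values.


String: '&t*'  (3 characters)
Per-character ASCII lookup:
  '&': special character: '&' = 38
  't': lowercase starts at 97: 't' = 97 + 19 = 116
  '*': special character: '*' = 42
= 38 116 42


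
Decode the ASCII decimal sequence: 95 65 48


Codes (decimal): 95 65 48
Per-code ASCII lookup:
  95  (special character) → '_'
  65  (range 65-90: uppercase, 65 - 65 = 0) → 'A'
  48  (range 48-57: digits, 48 - 48 = 0) → '0'
= '_A0'


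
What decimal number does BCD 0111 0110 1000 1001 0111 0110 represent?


Each 4-bit group → digit:
  0111 → 7
  0110 → 6
  1000 → 8
  1001 → 9
  0111 → 7
  0110 → 6
= 768976


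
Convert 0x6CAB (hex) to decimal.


Positional values:
Position 0: B × 16^0 = 11 × 1 = 11
Position 1: A × 16^1 = 10 × 16 = 160
Position 2: C × 16^2 = 12 × 256 = 3072
Position 3: 6 × 16^3 = 6 × 4096 = 24576
Sum = 11 + 160 + 3072 + 24576
= 27819


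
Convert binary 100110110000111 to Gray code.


Binary: 100110110000111
Gray code: G = B XOR (B >> 1)
B >> 1 = 010011011000011
100110110000111 XOR 010011011000011:
  1 XOR 0 = 1
  0 XOR 1 = 1
  0 XOR 0 = 0
  1 XOR 0 = 1
  1 XOR 1 = 0
  0 XOR 1 = 1
  1 XOR 0 = 1
  1 XOR 1 = 0
  0 XOR 1 = 1
  0 XOR 0 = 0
  0 XOR 0 = 0
  0 XOR 0 = 0
  1 XOR 0 = 1
  1 XOR 1 = 0
  1 XOR 1 = 0
= 110101101000100


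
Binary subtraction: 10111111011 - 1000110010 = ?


Align and subtract column by column (LSB to MSB, borrowing when needed):
  10111111011
- 01000110010
  -----------
  col 0: (1 - 0 borrow-in) - 0 → 1 - 0 = 1, borrow out 0
  col 1: (1 - 0 borrow-in) - 1 → 1 - 1 = 0, borrow out 0
  col 2: (0 - 0 borrow-in) - 0 → 0 - 0 = 0, borrow out 0
  col 3: (1 - 0 borrow-in) - 0 → 1 - 0 = 1, borrow out 0
  col 4: (1 - 0 borrow-in) - 1 → 1 - 1 = 0, borrow out 0
  col 5: (1 - 0 borrow-in) - 1 → 1 - 1 = 0, borrow out 0
  col 6: (1 - 0 borrow-in) - 0 → 1 - 0 = 1, borrow out 0
  col 7: (1 - 0 borrow-in) - 0 → 1 - 0 = 1, borrow out 0
  col 8: (1 - 0 borrow-in) - 0 → 1 - 0 = 1, borrow out 0
  col 9: (0 - 0 borrow-in) - 1 → borrow from next column: (0+2) - 1 = 1, borrow out 1
  col 10: (1 - 1 borrow-in) - 0 → 0 - 0 = 0, borrow out 0
Reading bits MSB→LSB: 01111001001
Strip leading zeros: 1111001001
= 1111001001


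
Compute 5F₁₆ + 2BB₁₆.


Align and add column by column (LSB to MSB, each column mod 16 with carry):
  005F
+ 02BB
  ----
  col 0: F(15) + B(11) + 0 (carry in) = 26 → A(10), carry out 1
  col 1: 5(5) + B(11) + 1 (carry in) = 17 → 1(1), carry out 1
  col 2: 0(0) + 2(2) + 1 (carry in) = 3 → 3(3), carry out 0
  col 3: 0(0) + 0(0) + 0 (carry in) = 0 → 0(0), carry out 0
Reading digits MSB→LSB: 031A
Strip leading zeros: 31A
= 0x31A


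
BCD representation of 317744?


Each digit → 4-bit binary:
  3 → 0011
  1 → 0001
  7 → 0111
  7 → 0111
  4 → 0100
  4 → 0100
= 0011 0001 0111 0111 0100 0100


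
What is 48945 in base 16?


Divide by 16 repeatedly:
48945 ÷ 16 = 3059 remainder 1 (1)
3059 ÷ 16 = 191 remainder 3 (3)
191 ÷ 16 = 11 remainder 15 (F)
11 ÷ 16 = 0 remainder 11 (B)
Reading remainders bottom-up:
= 0xBF31


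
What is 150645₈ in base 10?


Positional values:
Position 0: 5 × 8^0 = 5
Position 1: 4 × 8^1 = 32
Position 2: 6 × 8^2 = 384
Position 3: 0 × 8^3 = 0
Position 4: 5 × 8^4 = 20480
Position 5: 1 × 8^5 = 32768
Sum = 5 + 32 + 384 + 0 + 20480 + 32768
= 53669


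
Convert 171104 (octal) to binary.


Each octal digit → 3 binary bits:
  1 = 001
  7 = 111
  1 = 001
  1 = 001
  0 = 000
  4 = 100
Concatenate: 001 111 001 001 000 100
= 001111001001000100


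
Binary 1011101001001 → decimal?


Positional values:
Bit 0: 1 × 2^0 = 1
Bit 3: 1 × 2^3 = 8
Bit 6: 1 × 2^6 = 64
Bit 8: 1 × 2^8 = 256
Bit 9: 1 × 2^9 = 512
Bit 10: 1 × 2^10 = 1024
Bit 12: 1 × 2^12 = 4096
Sum = 1 + 8 + 64 + 256 + 512 + 1024 + 4096
= 5961


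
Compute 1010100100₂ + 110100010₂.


Align and add column by column (LSB to MSB, carry propagating):
  01010100100
+ 00110100010
  -----------
  col 0: 0 + 0 + 0 (carry in) = 0 → bit 0, carry out 0
  col 1: 0 + 1 + 0 (carry in) = 1 → bit 1, carry out 0
  col 2: 1 + 0 + 0 (carry in) = 1 → bit 1, carry out 0
  col 3: 0 + 0 + 0 (carry in) = 0 → bit 0, carry out 0
  col 4: 0 + 0 + 0 (carry in) = 0 → bit 0, carry out 0
  col 5: 1 + 1 + 0 (carry in) = 2 → bit 0, carry out 1
  col 6: 0 + 0 + 1 (carry in) = 1 → bit 1, carry out 0
  col 7: 1 + 1 + 0 (carry in) = 2 → bit 0, carry out 1
  col 8: 0 + 1 + 1 (carry in) = 2 → bit 0, carry out 1
  col 9: 1 + 0 + 1 (carry in) = 2 → bit 0, carry out 1
  col 10: 0 + 0 + 1 (carry in) = 1 → bit 1, carry out 0
Reading bits MSB→LSB: 10001000110
Strip leading zeros: 10001000110
= 10001000110


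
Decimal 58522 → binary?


Divide by 2 repeatedly:
58522 ÷ 2 = 29261 remainder 0
29261 ÷ 2 = 14630 remainder 1
14630 ÷ 2 = 7315 remainder 0
7315 ÷ 2 = 3657 remainder 1
3657 ÷ 2 = 1828 remainder 1
1828 ÷ 2 = 914 remainder 0
914 ÷ 2 = 457 remainder 0
457 ÷ 2 = 228 remainder 1
228 ÷ 2 = 114 remainder 0
114 ÷ 2 = 57 remainder 0
57 ÷ 2 = 28 remainder 1
28 ÷ 2 = 14 remainder 0
14 ÷ 2 = 7 remainder 0
7 ÷ 2 = 3 remainder 1
3 ÷ 2 = 1 remainder 1
1 ÷ 2 = 0 remainder 1
Reading remainders bottom-up:
= 1110010010011010


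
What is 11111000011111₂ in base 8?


Group into 3-bit groups: 011111000011111
  011 = 3
  111 = 7
  000 = 0
  011 = 3
  111 = 7
= 0o37037


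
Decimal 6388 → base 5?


Divide by 5 repeatedly:
6388 ÷ 5 = 1277 remainder 3
1277 ÷ 5 = 255 remainder 2
255 ÷ 5 = 51 remainder 0
51 ÷ 5 = 10 remainder 1
10 ÷ 5 = 2 remainder 0
2 ÷ 5 = 0 remainder 2
Reading remainders bottom-up:
= 201023


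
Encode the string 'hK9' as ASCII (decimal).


String: 'hK9'  (3 characters)
Per-character ASCII lookup:
  'h': lowercase starts at 97: 'h' = 97 + 7 = 104
  'K': uppercase starts at 65: 'K' = 65 + 10 = 75
  '9': digits start at 48: '9' = 48 + 9 = 57
= 104 75 57


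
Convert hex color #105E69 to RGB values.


Hex: #105E69
R = 10₁₆ = 16
G = 5E₁₆ = 94
B = 69₁₆ = 105
= RGB(16, 94, 105)


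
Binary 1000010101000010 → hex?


Group into 4-bit nibbles: 1000010101000010
  1000 = 8
  0101 = 5
  0100 = 4
  0010 = 2
= 0x8542
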